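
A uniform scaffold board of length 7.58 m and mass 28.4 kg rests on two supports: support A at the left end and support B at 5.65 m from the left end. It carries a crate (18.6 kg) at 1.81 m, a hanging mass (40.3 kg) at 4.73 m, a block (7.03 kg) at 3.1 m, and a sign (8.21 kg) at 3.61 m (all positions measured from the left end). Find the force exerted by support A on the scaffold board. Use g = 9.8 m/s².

R_A ≈ 340 N

Choose support B as the axis so its reaction then has zero moment arm.
Beam weight: 28.4 × 9.8 = 278.3 N down at 3.79 m → arm 1.86 m, τ = 278.3 × 1.86 = 517.6 N·m counterclockwise.
Crate: 18.6 × 9.8 = 182.3 N down at 1.81 m → arm 3.84 m, τ = 182.3 × 3.84 = 700 N·m counterclockwise.
Hanging mass: 40.3 × 9.8 = 394.9 N down at 4.73 m → arm 0.92 m, τ = 394.9 × 0.92 = 363.3 N·m counterclockwise.
Block: 7.03 × 9.8 = 68.89 N down at 3.1 m → arm 2.55 m, τ = 68.89 × 2.55 = 175.7 N·m counterclockwise.
Sign: 8.21 × 9.8 = 80.46 N down at 3.61 m → arm 2.04 m, τ = 80.46 × 2.04 = 164.1 N·m counterclockwise.
Net load moment about support B = 1921 N·m counterclockwise.
Reaction R at support A is upward at 0 m, arm 5.65 m → moment R × 5.65 clockwise.
Στ = 0 ⇒ R × 5.65 = 1921 ⇒ R = 340 N.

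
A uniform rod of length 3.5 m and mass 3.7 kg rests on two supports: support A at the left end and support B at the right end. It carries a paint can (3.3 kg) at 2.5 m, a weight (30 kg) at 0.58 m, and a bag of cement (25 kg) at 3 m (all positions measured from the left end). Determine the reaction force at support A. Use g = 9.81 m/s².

Choose support B as the axis so its reaction then has zero moment arm.
Beam weight: 3.7 × 9.81 = 36.3 N down at 1.75 m → arm 1.75 m, τ = 36.3 × 1.75 = 63.52 N·m counterclockwise.
Paint can: 3.3 × 9.81 = 32.37 N down at 2.5 m → arm 1 m, τ = 32.37 × 1 = 32.37 N·m counterclockwise.
Weight: 30 × 9.81 = 294.3 N down at 0.58 m → arm 2.92 m, τ = 294.3 × 2.92 = 859.4 N·m counterclockwise.
Bag of cement: 25 × 9.81 = 245.2 N down at 3 m → arm 0.5 m, τ = 245.2 × 0.5 = 122.6 N·m counterclockwise.
Net load moment about support B = 1078 N·m counterclockwise.
Reaction R at support A is upward at 0 m, arm 3.5 m → moment R × 3.5 clockwise.
Στ = 0 ⇒ R × 3.5 = 1078 ⇒ R = 308 N.

R_A ≈ 308 N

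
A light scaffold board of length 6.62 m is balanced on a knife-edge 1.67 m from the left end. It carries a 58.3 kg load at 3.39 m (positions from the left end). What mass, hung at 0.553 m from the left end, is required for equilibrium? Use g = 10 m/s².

m ≈ 89.8 kg

Sum moments about the knife-edge (at 1.67 m from the left end) (the support reaction has zero arm there).
Load: 58.3 × 10 = 583 N down at 3.39 m → arm 1.72 m, τ = 583 × 1.72 = 1003 N·m clockwise.
Net moment of known loads = 1003 N·m clockwise.
An unknown mass m at 0.553 m has arm 1.117 m; its moment is m·g·1.117 counterclockwise.
Setting net torque to zero: m × 10 × 1.117 = 1003 → m = 1003 / (10 × 1.117) = 89.8 kg.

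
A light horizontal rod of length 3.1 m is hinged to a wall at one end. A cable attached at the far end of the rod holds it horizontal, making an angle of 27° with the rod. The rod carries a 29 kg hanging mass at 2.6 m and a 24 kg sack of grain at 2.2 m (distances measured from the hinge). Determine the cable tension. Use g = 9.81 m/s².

Choose the hinge as the axis so the unknown hinge reaction has zero arm there.
Hanging mass: 29 × 9.81 = 284.5 N down at 2.6 m → arm 2.6 m, τ = 284.5 × 2.6 = 739.7 N·m clockwise.
Sack of grain: 24 × 9.81 = 235.4 N down at 2.2 m → arm 2.2 m, τ = 235.4 × 2.2 = 517.9 N·m clockwise.
Total clockwise load moment = 1258 N·m.
The cable tension T acts at 3.1 m; only its component perpendicular to the rod, T sinθ, produces torque. sin 27° = 0.454.
Στ = 0 ⇒ T × 3.1 × 0.454 = 1258 ⇒ T = 1258 / 1.407 = 894 N.

T ≈ 894 N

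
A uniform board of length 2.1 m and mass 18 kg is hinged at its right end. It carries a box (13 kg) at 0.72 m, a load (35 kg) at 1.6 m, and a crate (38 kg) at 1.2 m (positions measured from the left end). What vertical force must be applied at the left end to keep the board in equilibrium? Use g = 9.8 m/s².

F ≈ 413 N

Choose the right end as the axis so the unknown pivot reaction has zero arm there.
Beam weight: 18 × 9.8 = 176.4 N down at 1.05 m → arm 1.05 m, τ = 176.4 × 1.05 = 185.2 N·m counterclockwise.
Box: 13 × 9.8 = 127.4 N down at 0.72 m → arm 1.38 m, τ = 127.4 × 1.38 = 175.8 N·m counterclockwise.
Load: 35 × 9.8 = 343 N down at 1.6 m → arm 0.5 m, τ = 343 × 0.5 = 171.5 N·m counterclockwise.
Crate: 38 × 9.8 = 372.4 N down at 1.2 m → arm 0.9 m, τ = 372.4 × 0.9 = 335.2 N·m counterclockwise.
Net moment of the loads = 867.7 N·m counterclockwise.
The upward force F acts at the left end, arm 2.1 m, giving F × 2.1 clockwise.
Balancing moments: F × 2.1 = 867.7, giving F = 867.7 / 2.1 = 413 N.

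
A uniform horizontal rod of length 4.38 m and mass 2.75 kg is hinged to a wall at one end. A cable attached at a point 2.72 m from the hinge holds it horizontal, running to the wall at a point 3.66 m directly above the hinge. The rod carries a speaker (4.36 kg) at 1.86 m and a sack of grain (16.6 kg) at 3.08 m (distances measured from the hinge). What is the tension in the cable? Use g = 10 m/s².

Take moments about the hinge.
Beam weight: 2.75 × 10 = 27.5 N down at 2.19 m → arm 2.19 m, τ = 27.5 × 2.19 = 60.23 N·m clockwise.
Speaker: 4.36 × 10 = 43.6 N down at 1.86 m → arm 1.86 m, τ = 43.6 × 1.86 = 81.1 N·m clockwise.
Sack of grain: 16.6 × 10 = 166 N down at 3.08 m → arm 3.08 m, τ = 166 × 3.08 = 511.3 N·m clockwise.
Total clockwise load moment = 652.6 N·m.
The cable tension T acts at 2.72 m; only its component perpendicular to the rod, T sinθ, produces torque. sinθ = h/√(h²+d²) = 3.66/√(3.66²+2.72²) = 0.8026.
Balancing moments: T × 2.72 × 0.8026 = 652.6, giving T = 652.6 / 2.183 = 299 N.

T ≈ 299 N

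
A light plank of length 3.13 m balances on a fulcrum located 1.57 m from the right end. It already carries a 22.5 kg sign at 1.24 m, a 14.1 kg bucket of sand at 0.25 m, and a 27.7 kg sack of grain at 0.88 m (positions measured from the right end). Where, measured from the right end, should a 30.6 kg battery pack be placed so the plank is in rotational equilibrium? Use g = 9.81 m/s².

x ≈ 3.05 m from the right end

Take moments about the fulcrum (at 1.57 m from the right end).
Sign: 22.5 × 9.81 = 220.7 N down at 1.24 m → arm 0.33 m, τ = 220.7 × 0.33 = 72.83 N·m clockwise.
Bucket of sand: 14.1 × 9.81 = 138.3 N down at 0.25 m → arm 1.32 m, τ = 138.3 × 1.32 = 182.6 N·m clockwise.
Sack of grain: 27.7 × 9.81 = 271.7 N down at 0.88 m → arm 0.69 m, τ = 271.7 × 0.69 = 187.5 N·m clockwise.
Net moment of existing loads = 442.9 N·m clockwise.
The battery pack weighs 30.6 × 9.81 = 300.2 N and must supply an equal counterclockwise moment, so its lever arm about the fulcrum is 442.9 / 300.2 = 1.48 m.
That puts it at 1.57 + 1.48 = 3.05 m from the right end.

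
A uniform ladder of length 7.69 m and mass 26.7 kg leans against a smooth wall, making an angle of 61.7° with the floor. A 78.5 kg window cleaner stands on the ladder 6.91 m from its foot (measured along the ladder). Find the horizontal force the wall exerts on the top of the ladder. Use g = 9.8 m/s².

N_wall ≈ 443 N

Choose the foot of the ladder as the axis so the floor normal and friction both act there and drop out.
Ladder weight 26.7×9.8 = 261.7 N acts at 3.845 m along the ladder; its horizontal arm is 3.845·cos61.7° = 1.823 m → τ = 477.1 N·m clockwise.
Window cleaner: 78.5×9.8 = 769.3 N at 6.91 m → arm 3.276 m → τ = 2520 N·m clockwise.
Wall normal N acts horizontally at the top; its moment arm is the height L sinθ = 7.69·sin61.7° = 6.771 m, counterclockwise.
For rotational equilibrium, N × 6.771 = 2997, so N = 443 N.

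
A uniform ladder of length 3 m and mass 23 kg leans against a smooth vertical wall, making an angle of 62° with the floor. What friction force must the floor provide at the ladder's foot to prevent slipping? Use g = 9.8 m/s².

Taking torques about the foot of the ladder:
Ladder weight 23×9.8 = 225.4 N acts at 1.5 m along the ladder; its horizontal arm is 1.5·cos62° = 0.7042 m → τ = 158.7 N·m clockwise.
Wall normal N acts horizontally at the top; its moment arm is the height L sinθ = 3·sin62° = 2.649 m, counterclockwise.
Balancing moments: N × 2.649 = 158.7, giving N = 59.9 N.
ΣFx = 0: friction at the foot balances the wall's push, so f = N_wall = 59.9 N.

f ≈ 59.9 N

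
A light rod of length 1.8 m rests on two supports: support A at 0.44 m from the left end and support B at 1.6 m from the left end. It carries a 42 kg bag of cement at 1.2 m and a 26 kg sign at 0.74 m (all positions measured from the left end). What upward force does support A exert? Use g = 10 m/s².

R_A ≈ 338 N

About support B:
Bag of cement: 42 × 10 = 420 N down at 1.2 m → arm 0.4 m, τ = 420 × 0.4 = 168 N·m counterclockwise.
Sign: 26 × 10 = 260 N down at 0.74 m → arm 0.86 m, τ = 260 × 0.86 = 223.6 N·m counterclockwise.
Net load moment about support B = 391.6 N·m counterclockwise.
Reaction R at support A is upward at 0.44 m, arm 1.16 m → moment R × 1.16 clockwise.
Στ = 0 ⇒ R × 1.16 = 391.6 ⇒ R = 338 N.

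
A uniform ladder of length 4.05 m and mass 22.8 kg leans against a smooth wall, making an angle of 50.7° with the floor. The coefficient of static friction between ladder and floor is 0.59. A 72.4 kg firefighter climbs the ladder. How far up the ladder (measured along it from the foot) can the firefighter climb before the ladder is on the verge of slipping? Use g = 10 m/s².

Take moments about the foot of the ladder.
Ladder weight 22.8×10 = 228 N acts at 2.025 m along the ladder; its horizontal arm is 2.025·cos50.7° = 1.283 m → τ = 292.5 N·m clockwise.
Firefighter weight 72.4×10 = 724 N at distance d → arm d·cos50.7° → τ = 724·d·0.6334 clockwise.
Wall normal N at the top has arm L sinθ = 3.134 m counterclockwise, so Στ = 0 gives N·3.134 = 292.5 + 458.6·d.
ΣFy = 0 ⇒ N_floor = 952 N, so the maximum friction is μ_s·N_floor = 0.59×952 = 561.7 N. ΣFx = 0 ⇒ N_wall = f, so at the slipping point N = 561.7 N.
Substituting: 561.7×3.134 = 292.5 + 458.6·d ⇒ d = (1760 − 292.5) / 458.6 = 3.2 m.

d ≈ 3.2 m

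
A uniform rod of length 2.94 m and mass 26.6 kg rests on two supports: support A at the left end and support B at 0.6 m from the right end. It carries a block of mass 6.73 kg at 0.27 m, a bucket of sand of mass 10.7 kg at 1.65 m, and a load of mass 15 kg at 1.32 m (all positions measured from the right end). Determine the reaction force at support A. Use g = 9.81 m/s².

Sum moments about support B (its reaction then has zero moment arm).
Beam weight: 26.6 × 9.81 = 260.9 N down at 1.47 m → arm 0.87 m, τ = 260.9 × 0.87 = 227 N·m counterclockwise.
Block: 6.73 × 9.81 = 66.02 N down at 0.27 m → arm 0.33 m, τ = 66.02 × 0.33 = 21.79 N·m clockwise.
Bucket of sand: 10.7 × 9.81 = 105 N down at 1.65 m → arm 1.05 m, τ = 105 × 1.05 = 110.2 N·m counterclockwise.
Load: 15 × 9.81 = 147.2 N down at 1.32 m → arm 0.72 m, τ = 147.2 × 0.72 = 106 N·m counterclockwise.
Net load moment about support B = 421.4 N·m counterclockwise.
Reaction R at support A is upward at 2.94 m, arm 2.34 m → moment R × 2.34 clockwise.
Balancing moments: R × 2.34 = 421.4, giving R = 180 N.

R_A ≈ 180 N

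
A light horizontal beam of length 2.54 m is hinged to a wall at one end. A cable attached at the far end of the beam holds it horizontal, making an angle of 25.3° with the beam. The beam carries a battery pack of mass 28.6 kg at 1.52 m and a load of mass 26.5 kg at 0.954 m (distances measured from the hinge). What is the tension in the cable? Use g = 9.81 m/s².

Take moments about the hinge.
Battery pack: 28.6 × 9.81 = 280.6 N down at 1.52 m → arm 1.52 m, τ = 280.6 × 1.52 = 426.5 N·m clockwise.
Load: 26.5 × 9.81 = 260 N down at 0.954 m → arm 0.954 m, τ = 260 × 0.954 = 248 N·m clockwise.
Total clockwise load moment = 674.5 N·m.
The cable tension T acts at 2.54 m; only its component perpendicular to the beam, T sinθ, produces torque. sin 25.3° = 0.4274.
Setting net torque to zero: T × 2.54 × 0.4274 = 674.5 → T = 674.5 / 1.086 = 621 N.

T ≈ 621 N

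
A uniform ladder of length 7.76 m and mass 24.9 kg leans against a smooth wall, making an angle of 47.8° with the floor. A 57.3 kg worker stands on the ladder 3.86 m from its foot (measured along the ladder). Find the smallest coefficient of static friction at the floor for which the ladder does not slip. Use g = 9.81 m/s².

Sum moments about the foot of the ladder (the floor normal and friction both act there and drop out).
Ladder weight 24.9×9.81 = 244.3 N acts at 3.88 m along the ladder; its horizontal arm is 3.88·cos47.8° = 2.606 m → τ = 636.6 N·m clockwise.
Worker: 57.3×9.81 = 562.1 N at 3.86 m → arm 2.593 m → τ = 1458 N·m clockwise.
Wall normal N acts horizontally at the top; its moment arm is the height L sinθ = 7.76·sin47.8° = 5.749 m, counterclockwise.
Balancing moments: N × 5.749 = 2095, giving N = 364.4 N.
ΣFx = 0 ⇒ f = N_wall = 364.4 N. ΣFy = 0 ⇒ N_floor = 806.4 N.
μ_min = f / N_floor = 364.4 / 806.4 = 0.452.

μ_min ≈ 0.452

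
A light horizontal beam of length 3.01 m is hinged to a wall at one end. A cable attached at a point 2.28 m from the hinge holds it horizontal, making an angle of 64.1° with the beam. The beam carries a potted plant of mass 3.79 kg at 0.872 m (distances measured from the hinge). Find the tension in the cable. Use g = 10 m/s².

Sum moments about the hinge (the unknown hinge reaction has zero arm there).
Potted plant: 3.79 × 10 = 37.9 N down at 0.872 m → arm 0.872 m, τ = 37.9 × 0.872 = 33.05 N·m clockwise.
Total clockwise load moment = 33.05 N·m.
The cable tension T acts at 2.28 m; only its component perpendicular to the beam, T sinθ, produces torque. sin 64.1° = 0.8996.
For rotational equilibrium, T × 2.28 × 0.8996 = 33.05, so T = 33.05 / 2.051 = 16.1 N.

T ≈ 16.1 N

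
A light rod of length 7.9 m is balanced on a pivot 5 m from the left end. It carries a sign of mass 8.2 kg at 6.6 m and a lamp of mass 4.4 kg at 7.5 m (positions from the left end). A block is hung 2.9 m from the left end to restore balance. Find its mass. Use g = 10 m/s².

About the pivot (at 5 m from the left end):
Sign: 8.2 × 10 = 82 N down at 6.6 m → arm 1.6 m, τ = 82 × 1.6 = 131.2 N·m clockwise.
Lamp: 4.4 × 10 = 44 N down at 7.5 m → arm 2.5 m, τ = 44 × 2.5 = 110 N·m clockwise.
Net moment of known loads = 241.2 N·m clockwise.
An unknown mass m at 2.9 m has arm 2.1 m; its moment is m·g·2.1 counterclockwise.
Setting net torque to zero: m × 10 × 2.1 = 241.2 → m = 241.2 / (10 × 2.1) = 11.5 kg.

m ≈ 11.5 kg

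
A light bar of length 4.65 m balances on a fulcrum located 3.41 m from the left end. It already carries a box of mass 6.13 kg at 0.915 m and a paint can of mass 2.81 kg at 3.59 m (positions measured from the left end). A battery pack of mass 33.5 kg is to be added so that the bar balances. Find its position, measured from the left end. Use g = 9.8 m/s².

Choose the fulcrum (at 3.41 m from the left end) as the axis so the support reaction has zero arm there.
Box: 6.13 × 9.8 = 60.07 N down at 0.915 m → arm 2.495 m, τ = 60.07 × 2.495 = 149.9 N·m counterclockwise.
Paint can: 2.81 × 9.8 = 27.54 N down at 3.59 m → arm 0.18 m, τ = 27.54 × 0.18 = 4.957 N·m clockwise.
Net moment of existing loads = 144.9 N·m counterclockwise.
The battery pack weighs 33.5 × 9.8 = 328.3 N and must supply an equal clockwise moment, so its lever arm about the fulcrum is 144.9 / 328.3 = 0.441 m.
That puts it at 3.41 + 0.441 = 3.85 m from the left end.

x ≈ 3.85 m from the left end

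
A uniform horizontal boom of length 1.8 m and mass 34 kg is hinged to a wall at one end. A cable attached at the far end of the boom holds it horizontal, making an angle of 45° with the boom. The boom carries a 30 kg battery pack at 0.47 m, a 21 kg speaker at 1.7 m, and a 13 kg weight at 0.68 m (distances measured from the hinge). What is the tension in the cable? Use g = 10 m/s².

About the hinge:
Beam weight: 34 × 10 = 340 N down at 0.9 m → arm 0.9 m, τ = 340 × 0.9 = 306 N·m clockwise.
Battery pack: 30 × 10 = 300 N down at 0.47 m → arm 0.47 m, τ = 300 × 0.47 = 141 N·m clockwise.
Speaker: 21 × 10 = 210 N down at 1.7 m → arm 1.7 m, τ = 210 × 1.7 = 357 N·m clockwise.
Weight: 13 × 10 = 130 N down at 0.68 m → arm 0.68 m, τ = 130 × 0.68 = 88.4 N·m clockwise.
Total clockwise load moment = 892.4 N·m.
The cable tension T acts at 1.8 m; only its component perpendicular to the boom, T sinθ, produces torque. sin 45° = 0.7071.
For rotational equilibrium, T × 1.8 × 0.7071 = 892.4, so T = 892.4 / 1.273 = 701 N.

T ≈ 701 N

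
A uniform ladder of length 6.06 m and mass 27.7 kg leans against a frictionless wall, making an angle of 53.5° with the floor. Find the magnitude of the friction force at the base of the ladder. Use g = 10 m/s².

f ≈ 102 N

About the foot of the ladder:
Ladder weight 27.7×10 = 277 N acts at 3.03 m along the ladder; its horizontal arm is 3.03·cos53.5° = 1.802 m → τ = 499.2 N·m clockwise.
Wall normal N acts horizontally at the top; its moment arm is the height L sinθ = 6.06·sin53.5° = 4.871 m, counterclockwise.
Balancing moments: N × 4.871 = 499.2, giving N = 102 N.
ΣFx = 0: friction at the foot balances the wall's push, so f = N_wall = 102 N.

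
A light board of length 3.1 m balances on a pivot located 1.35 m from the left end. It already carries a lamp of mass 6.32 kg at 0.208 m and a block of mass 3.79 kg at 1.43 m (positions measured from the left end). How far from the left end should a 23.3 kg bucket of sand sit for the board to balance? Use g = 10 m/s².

Choose the pivot (at 1.35 m from the left end) as the axis so the support reaction has zero arm there.
Lamp: 6.32 × 10 = 63.2 N down at 0.208 m → arm 1.142 m, τ = 63.2 × 1.142 = 72.17 N·m counterclockwise.
Block: 3.79 × 10 = 37.9 N down at 1.43 m → arm 0.08 m, τ = 37.9 × 0.08 = 3.032 N·m clockwise.
Net moment of existing loads = 69.14 N·m counterclockwise.
The bucket of sand weighs 23.3 × 10 = 233 N and must supply an equal clockwise moment, so its lever arm about the pivot is 69.14 / 233 = 0.297 m.
That puts it at 1.35 + 0.297 = 1.65 m from the left end.

x ≈ 1.65 m from the left end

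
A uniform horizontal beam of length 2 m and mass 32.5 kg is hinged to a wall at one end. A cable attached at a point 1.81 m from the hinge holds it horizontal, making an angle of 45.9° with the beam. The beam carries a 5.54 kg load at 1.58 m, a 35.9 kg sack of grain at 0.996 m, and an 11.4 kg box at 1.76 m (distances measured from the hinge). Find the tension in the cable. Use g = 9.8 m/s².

T ≈ 732 N

About the hinge:
Beam weight: 32.5 × 9.8 = 318.5 N down at 1 m → arm 1 m, τ = 318.5 × 1 = 318.5 N·m clockwise.
Load: 5.54 × 9.8 = 54.29 N down at 1.58 m → arm 1.58 m, τ = 54.29 × 1.58 = 85.78 N·m clockwise.
Sack of grain: 35.9 × 9.8 = 351.8 N down at 0.996 m → arm 0.996 m, τ = 351.8 × 0.996 = 350.4 N·m clockwise.
Box: 11.4 × 9.8 = 111.7 N down at 1.76 m → arm 1.76 m, τ = 111.7 × 1.76 = 196.6 N·m clockwise.
Total clockwise load moment = 951.3 N·m.
The cable tension T acts at 1.81 m; only its component perpendicular to the beam, T sinθ, produces torque. sin 45.9° = 0.7181.
For rotational equilibrium, T × 1.81 × 0.7181 = 951.3, so T = 951.3 / 1.3 = 732 N.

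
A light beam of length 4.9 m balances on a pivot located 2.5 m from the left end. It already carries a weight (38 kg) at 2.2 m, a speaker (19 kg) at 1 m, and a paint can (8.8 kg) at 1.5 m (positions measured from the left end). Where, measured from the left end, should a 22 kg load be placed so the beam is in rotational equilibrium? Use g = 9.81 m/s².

x ≈ 4.71 m from the left end

About the pivot (at 2.5 m from the left end):
Weight: 38 × 9.81 = 372.8 N down at 2.2 m → arm 0.3 m, τ = 372.8 × 0.3 = 111.8 N·m counterclockwise.
Speaker: 19 × 9.81 = 186.4 N down at 1 m → arm 1.5 m, τ = 186.4 × 1.5 = 279.6 N·m counterclockwise.
Paint can: 8.8 × 9.81 = 86.33 N down at 1.5 m → arm 1 m, τ = 86.33 × 1 = 86.33 N·m counterclockwise.
Net moment of existing loads = 477.7 N·m counterclockwise.
The load weighs 22 × 9.81 = 215.8 N and must supply an equal clockwise moment, so its lever arm about the pivot is 477.7 / 215.8 = 2.21 m.
That puts it at 2.5 + 2.21 = 4.71 m from the left end.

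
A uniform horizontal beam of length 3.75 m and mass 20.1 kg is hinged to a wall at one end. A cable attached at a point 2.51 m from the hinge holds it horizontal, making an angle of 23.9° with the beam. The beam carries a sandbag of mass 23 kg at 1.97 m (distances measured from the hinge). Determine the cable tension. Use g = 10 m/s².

T ≈ 816 N

Sum moments about the hinge (the unknown hinge reaction has zero arm there).
Beam weight: 20.1 × 10 = 201 N down at 1.875 m → arm 1.875 m, τ = 201 × 1.875 = 376.9 N·m clockwise.
Sandbag: 23 × 10 = 230 N down at 1.97 m → arm 1.97 m, τ = 230 × 1.97 = 453.1 N·m clockwise.
Total clockwise load moment = 830 N·m.
The cable tension T acts at 2.51 m; only its component perpendicular to the beam, T sinθ, produces torque. sin 23.9° = 0.4051.
For rotational equilibrium, T × 2.51 × 0.4051 = 830, so T = 830 / 1.017 = 816 N.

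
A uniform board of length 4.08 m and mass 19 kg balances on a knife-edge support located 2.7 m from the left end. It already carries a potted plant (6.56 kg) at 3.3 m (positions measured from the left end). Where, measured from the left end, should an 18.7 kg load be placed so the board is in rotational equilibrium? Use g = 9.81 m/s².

Sum moments about the knife-edge support (at 2.7 m from the left end) (the support reaction has zero arm there).
Beam weight: 19 × 9.81 = 186.4 N down at 2.04 m → arm 0.66 m, τ = 186.4 × 0.66 = 123 N·m counterclockwise.
Potted plant: 6.56 × 9.81 = 64.35 N down at 3.3 m → arm 0.6 m, τ = 64.35 × 0.6 = 38.61 N·m clockwise.
Net moment of existing loads = 84.39 N·m counterclockwise.
The load weighs 18.7 × 9.81 = 183.4 N and must supply an equal clockwise moment, so its lever arm about the knife-edge support is 84.39 / 183.4 = 0.46 m.
That puts it at 2.7 + 0.46 = 3.16 m from the left end.

x ≈ 3.16 m from the left end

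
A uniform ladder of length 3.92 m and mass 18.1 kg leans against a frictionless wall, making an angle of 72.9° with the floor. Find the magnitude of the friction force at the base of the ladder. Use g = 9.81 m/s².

f ≈ 27.3 N

About the foot of the ladder:
Ladder weight 18.1×9.81 = 177.6 N acts at 1.96 m along the ladder; its horizontal arm is 1.96·cos72.9° = 0.5763 m → τ = 102.4 N·m clockwise.
Wall normal N acts horizontally at the top; its moment arm is the height L sinθ = 3.92·sin72.9° = 3.747 m, counterclockwise.
Στ = 0 ⇒ N × 3.747 = 102.4 ⇒ N = 27.3 N.
ΣFx = 0: friction at the foot balances the wall's push, so f = N_wall = 27.3 N.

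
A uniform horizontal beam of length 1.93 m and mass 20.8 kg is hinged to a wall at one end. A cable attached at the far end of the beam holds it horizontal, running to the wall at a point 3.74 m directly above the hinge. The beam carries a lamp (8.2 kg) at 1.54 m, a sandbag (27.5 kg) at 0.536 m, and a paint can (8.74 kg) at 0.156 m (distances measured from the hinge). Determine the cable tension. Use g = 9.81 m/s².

About the hinge:
Beam weight: 20.8 × 9.81 = 204 N down at 0.965 m → arm 0.965 m, τ = 204 × 0.965 = 196.9 N·m clockwise.
Lamp: 8.2 × 9.81 = 80.44 N down at 1.54 m → arm 1.54 m, τ = 80.44 × 1.54 = 123.9 N·m clockwise.
Sandbag: 27.5 × 9.81 = 269.8 N down at 0.536 m → arm 0.536 m, τ = 269.8 × 0.536 = 144.6 N·m clockwise.
Paint can: 8.74 × 9.81 = 85.74 N down at 0.156 m → arm 0.156 m, τ = 85.74 × 0.156 = 13.38 N·m clockwise.
Total clockwise load moment = 478.8 N·m.
The cable tension T acts at 1.93 m; only its component perpendicular to the beam, T sinθ, produces torque. sinθ = h/√(h²+d²) = 3.74/√(3.74²+1.93²) = 0.8887.
Balancing moments: T × 1.93 × 0.8887 = 478.8, giving T = 478.8 / 1.715 = 279 N.

T ≈ 279 N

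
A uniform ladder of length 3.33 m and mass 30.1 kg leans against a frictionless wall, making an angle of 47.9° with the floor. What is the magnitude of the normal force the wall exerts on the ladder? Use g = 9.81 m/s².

Sum moments about the foot of the ladder (the floor normal and friction both act there and drop out).
Ladder weight 30.1×9.81 = 295.3 N acts at 1.665 m along the ladder; its horizontal arm is 1.665·cos47.9° = 1.116 m → τ = 329.6 N·m clockwise.
Wall normal N acts horizontally at the top; its moment arm is the height L sinθ = 3.33·sin47.9° = 2.471 m, counterclockwise.
Στ = 0 ⇒ N × 2.471 = 329.6 ⇒ N = 133 N.

N_wall ≈ 133 N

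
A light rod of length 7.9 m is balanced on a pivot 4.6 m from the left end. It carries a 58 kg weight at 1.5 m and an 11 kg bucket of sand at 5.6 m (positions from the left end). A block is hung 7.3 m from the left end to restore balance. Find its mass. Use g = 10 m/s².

Choose the pivot (at 4.6 m from the left end) as the axis so the support reaction has zero arm there.
Weight: 58 × 10 = 580 N down at 1.5 m → arm 3.1 m, τ = 580 × 3.1 = 1798 N·m counterclockwise.
Bucket of sand: 11 × 10 = 110 N down at 5.6 m → arm 1 m, τ = 110 × 1 = 110 N·m clockwise.
Net moment of known loads = 1688 N·m counterclockwise.
An unknown mass m at 7.3 m has arm 2.7 m; its moment is m·g·2.7 clockwise.
Balancing moments: m × 10 × 2.7 = 1688, giving m = 1688 / (10 × 2.7) = 62.5 kg.

m ≈ 62.5 kg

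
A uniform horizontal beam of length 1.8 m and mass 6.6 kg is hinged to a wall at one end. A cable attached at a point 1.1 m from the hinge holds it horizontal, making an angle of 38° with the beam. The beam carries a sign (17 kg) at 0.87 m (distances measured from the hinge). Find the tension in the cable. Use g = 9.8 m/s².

T ≈ 300 N

Sum moments about the hinge (the unknown hinge reaction has zero arm there).
Beam weight: 6.6 × 9.8 = 64.68 N down at 0.9 m → arm 0.9 m, τ = 64.68 × 0.9 = 58.21 N·m clockwise.
Sign: 17 × 9.8 = 166.6 N down at 0.87 m → arm 0.87 m, τ = 166.6 × 0.87 = 144.9 N·m clockwise.
Total clockwise load moment = 203.1 N·m.
The cable tension T acts at 1.1 m; only its component perpendicular to the beam, T sinθ, produces torque. sin 38° = 0.6157.
For rotational equilibrium, T × 1.1 × 0.6157 = 203.1, so T = 203.1 / 0.6773 = 300 N.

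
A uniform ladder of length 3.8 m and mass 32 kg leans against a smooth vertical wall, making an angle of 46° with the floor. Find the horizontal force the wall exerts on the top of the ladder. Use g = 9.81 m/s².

N_wall ≈ 152 N

Taking torques about the foot of the ladder:
Ladder weight 32×9.81 = 313.9 N acts at 1.9 m along the ladder; its horizontal arm is 1.9·cos46° = 1.32 m → τ = 414.3 N·m clockwise.
Wall normal N acts horizontally at the top; its moment arm is the height L sinθ = 3.8·sin46° = 2.733 m, counterclockwise.
Στ = 0 ⇒ N × 2.733 = 414.3 ⇒ N = 152 N.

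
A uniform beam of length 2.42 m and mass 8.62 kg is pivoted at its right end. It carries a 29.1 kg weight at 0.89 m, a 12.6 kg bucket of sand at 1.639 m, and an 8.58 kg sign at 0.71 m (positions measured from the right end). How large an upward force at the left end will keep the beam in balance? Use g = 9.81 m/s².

F ≈ 256 N

Taking torques about the right end:
Beam weight: 8.62 × 9.81 = 84.56 N down at 1.21 m → arm 1.21 m, τ = 84.56 × 1.21 = 102.3 N·m counterclockwise.
Weight: 29.1 × 9.81 = 285.5 N down at 0.89 m → arm 0.89 m, τ = 285.5 × 0.89 = 254.1 N·m counterclockwise.
Bucket of sand: 12.6 × 9.81 = 123.6 N down at 1.639 m → arm 1.639 m, τ = 123.6 × 1.639 = 202.6 N·m counterclockwise.
Sign: 8.58 × 9.81 = 84.17 N down at 0.71 m → arm 0.71 m, τ = 84.17 × 0.71 = 59.76 N·m counterclockwise.
Net moment of the loads = 618.8 N·m counterclockwise.
The upward force F acts at the left end, arm 2.42 m, giving F × 2.42 clockwise.
Στ = 0 ⇒ F × 2.42 = 618.8 ⇒ F = 618.8 / 2.42 = 256 N.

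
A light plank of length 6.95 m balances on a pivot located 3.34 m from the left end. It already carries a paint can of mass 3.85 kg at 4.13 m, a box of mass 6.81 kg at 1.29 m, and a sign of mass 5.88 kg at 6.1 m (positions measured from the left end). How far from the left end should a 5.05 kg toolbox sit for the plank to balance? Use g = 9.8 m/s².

Take moments about the pivot (at 3.34 m from the left end).
Paint can: 3.85 × 9.8 = 37.73 N down at 4.13 m → arm 0.79 m, τ = 37.73 × 0.79 = 29.81 N·m clockwise.
Box: 6.81 × 9.8 = 66.74 N down at 1.29 m → arm 2.05 m, τ = 66.74 × 2.05 = 136.8 N·m counterclockwise.
Sign: 5.88 × 9.8 = 57.62 N down at 6.1 m → arm 2.76 m, τ = 57.62 × 2.76 = 159 N·m clockwise.
Net moment of existing loads = 52.01 N·m clockwise.
The toolbox weighs 5.05 × 9.8 = 49.49 N and must supply an equal counterclockwise moment, so its lever arm about the pivot is 52.01 / 49.49 = 1.05 m.
That puts it at 3.34 − 1.05 = 2.29 m from the left end.

x ≈ 2.29 m from the left end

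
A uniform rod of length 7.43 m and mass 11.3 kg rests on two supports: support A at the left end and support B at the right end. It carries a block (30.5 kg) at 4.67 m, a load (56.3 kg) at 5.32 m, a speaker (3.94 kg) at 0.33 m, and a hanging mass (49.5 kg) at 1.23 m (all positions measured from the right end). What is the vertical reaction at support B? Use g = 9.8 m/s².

R_B ≈ 765 N

About support A:
Beam weight: 11.3 × 9.8 = 110.7 N down at 3.715 m → arm 3.715 m, τ = 110.7 × 3.715 = 411.3 N·m clockwise.
Block: 30.5 × 9.8 = 298.9 N down at 4.67 m → arm 2.76 m, τ = 298.9 × 2.76 = 825 N·m clockwise.
Load: 56.3 × 9.8 = 551.7 N down at 5.32 m → arm 2.11 m, τ = 551.7 × 2.11 = 1164 N·m clockwise.
Speaker: 3.94 × 9.8 = 38.61 N down at 0.33 m → arm 7.1 m, τ = 38.61 × 7.1 = 274.1 N·m clockwise.
Hanging mass: 49.5 × 9.8 = 485.1 N down at 1.23 m → arm 6.2 m, τ = 485.1 × 6.2 = 3008 N·m clockwise.
Net load moment about support A = 5682 N·m clockwise.
Reaction R at support B is upward at 0 m, arm 7.43 m → moment R × 7.43 counterclockwise.
Στ = 0 ⇒ R × 7.43 = 5682 ⇒ R = 765 N.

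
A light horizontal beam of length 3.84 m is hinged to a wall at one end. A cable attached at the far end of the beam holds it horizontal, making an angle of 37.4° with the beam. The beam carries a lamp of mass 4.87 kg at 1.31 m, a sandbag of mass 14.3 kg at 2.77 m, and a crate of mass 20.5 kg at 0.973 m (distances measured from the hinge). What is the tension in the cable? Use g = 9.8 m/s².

Take moments about the hinge.
Lamp: 4.87 × 9.8 = 47.73 N down at 1.31 m → arm 1.31 m, τ = 47.73 × 1.31 = 62.53 N·m clockwise.
Sandbag: 14.3 × 9.8 = 140.1 N down at 2.77 m → arm 2.77 m, τ = 140.1 × 2.77 = 388.1 N·m clockwise.
Crate: 20.5 × 9.8 = 200.9 N down at 0.973 m → arm 0.973 m, τ = 200.9 × 0.973 = 195.5 N·m clockwise.
Total clockwise load moment = 646.1 N·m.
The cable tension T acts at 3.84 m; only its component perpendicular to the beam, T sinθ, produces torque. sin 37.4° = 0.6074.
Setting net torque to zero: T × 3.84 × 0.6074 = 646.1 → T = 646.1 / 2.332 = 277 N.

T ≈ 277 N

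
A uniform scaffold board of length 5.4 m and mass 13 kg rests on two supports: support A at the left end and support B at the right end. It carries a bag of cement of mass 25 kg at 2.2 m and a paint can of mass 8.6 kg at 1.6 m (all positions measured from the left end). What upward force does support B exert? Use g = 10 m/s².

Take moments about support A.
Beam weight: 13 × 10 = 130 N down at 2.7 m → arm 2.7 m, τ = 130 × 2.7 = 351 N·m clockwise.
Bag of cement: 25 × 10 = 250 N down at 2.2 m → arm 2.2 m, τ = 250 × 2.2 = 550 N·m clockwise.
Paint can: 8.6 × 10 = 86 N down at 1.6 m → arm 1.6 m, τ = 86 × 1.6 = 137.6 N·m clockwise.
Net load moment about support A = 1039 N·m clockwise.
Reaction R at support B is upward at 5.4 m, arm 5.4 m → moment R × 5.4 counterclockwise.
For rotational equilibrium, R × 5.4 = 1039, so R = 192 N.

R_B ≈ 192 N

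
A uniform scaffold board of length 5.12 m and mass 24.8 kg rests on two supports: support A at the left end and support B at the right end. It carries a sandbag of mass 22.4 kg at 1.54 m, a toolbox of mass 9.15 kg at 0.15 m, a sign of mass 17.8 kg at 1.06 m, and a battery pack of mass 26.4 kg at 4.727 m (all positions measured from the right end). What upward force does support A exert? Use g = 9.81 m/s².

About support B:
Beam weight: 24.8 × 9.81 = 243.3 N down at 2.56 m → arm 2.56 m, τ = 243.3 × 2.56 = 622.8 N·m counterclockwise.
Sandbag: 22.4 × 9.81 = 219.7 N down at 1.54 m → arm 1.54 m, τ = 219.7 × 1.54 = 338.3 N·m counterclockwise.
Toolbox: 9.15 × 9.81 = 89.76 N down at 0.15 m → arm 0.15 m, τ = 89.76 × 0.15 = 13.46 N·m counterclockwise.
Sign: 17.8 × 9.81 = 174.6 N down at 1.06 m → arm 1.06 m, τ = 174.6 × 1.06 = 185.1 N·m counterclockwise.
Battery pack: 26.4 × 9.81 = 259 N down at 4.727 m → arm 4.727 m, τ = 259 × 4.727 = 1224 N·m counterclockwise.
Net load moment about support B = 2384 N·m counterclockwise.
Reaction R at support A is upward at 5.12 m, arm 5.12 m → moment R × 5.12 clockwise.
For rotational equilibrium, R × 5.12 = 2384, so R = 466 N.

R_A ≈ 466 N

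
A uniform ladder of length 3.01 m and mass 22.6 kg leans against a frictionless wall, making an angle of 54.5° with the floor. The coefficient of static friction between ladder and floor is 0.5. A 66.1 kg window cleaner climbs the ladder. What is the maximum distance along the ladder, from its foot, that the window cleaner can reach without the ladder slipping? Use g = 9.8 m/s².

Taking torques about the foot of the ladder:
Ladder weight 22.6×9.8 = 221.5 N acts at 1.505 m along the ladder; its horizontal arm is 1.505·cos54.5° = 0.874 m → τ = 193.6 N·m clockwise.
Window cleaner weight 66.1×9.8 = 647.8 N at distance d → arm d·cos54.5° → τ = 647.8·d·0.5807 clockwise.
Wall normal N at the top has arm L sinθ = 2.45 m counterclockwise, so Στ = 0 gives N·2.45 = 193.6 + 376.2·d.
ΣFy = 0 ⇒ N_floor = 869.3 N, so the maximum friction is μ_s·N_floor = 0.5×869.3 = 434.6 N. ΣFx = 0 ⇒ N_wall = f, so at the slipping point N = 434.6 N.
Substituting: 434.6×2.45 = 193.6 + 376.2·d ⇒ d = (1065 − 193.6) / 376.2 = 2.32 m.

d ≈ 2.32 m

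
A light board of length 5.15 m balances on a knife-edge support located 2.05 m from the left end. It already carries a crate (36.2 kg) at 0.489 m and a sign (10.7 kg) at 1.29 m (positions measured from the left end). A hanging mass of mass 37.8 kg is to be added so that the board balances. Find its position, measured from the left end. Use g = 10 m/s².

Sum moments about the knife-edge support (at 2.05 m from the left end) (the support reaction has zero arm there).
Crate: 36.2 × 10 = 362 N down at 0.489 m → arm 1.561 m, τ = 362 × 1.561 = 565.1 N·m counterclockwise.
Sign: 10.7 × 10 = 107 N down at 1.29 m → arm 0.76 m, τ = 107 × 0.76 = 81.32 N·m counterclockwise.
Net moment of existing loads = 646.4 N·m counterclockwise.
The hanging mass weighs 37.8 × 10 = 378 N and must supply an equal clockwise moment, so its lever arm about the knife-edge support is 646.4 / 378 = 1.71 m.
That puts it at 2.05 + 1.71 = 3.76 m from the left end.

x ≈ 3.76 m from the left end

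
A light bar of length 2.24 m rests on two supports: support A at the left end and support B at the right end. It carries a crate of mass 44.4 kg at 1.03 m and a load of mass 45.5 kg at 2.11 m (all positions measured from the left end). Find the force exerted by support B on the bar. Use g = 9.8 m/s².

R_B ≈ 620 N

Taking torques about support A:
Crate: 44.4 × 9.8 = 435.1 N down at 1.03 m → arm 1.03 m, τ = 435.1 × 1.03 = 448.2 N·m clockwise.
Load: 45.5 × 9.8 = 445.9 N down at 2.11 m → arm 2.11 m, τ = 445.9 × 2.11 = 940.8 N·m clockwise.
Net load moment about support A = 1389 N·m clockwise.
Reaction R at support B is upward at 2.24 m, arm 2.24 m → moment R × 2.24 counterclockwise.
Setting net torque to zero: R × 2.24 = 1389 → R = 620 N.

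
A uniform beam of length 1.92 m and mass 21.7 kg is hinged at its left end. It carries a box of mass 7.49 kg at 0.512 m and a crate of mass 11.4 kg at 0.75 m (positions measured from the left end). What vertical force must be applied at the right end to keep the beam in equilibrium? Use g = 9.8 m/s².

Taking torques about the left end:
Beam weight: 21.7 × 9.8 = 212.7 N down at 0.96 m → arm 0.96 m, τ = 212.7 × 0.96 = 204.2 N·m clockwise.
Box: 7.49 × 9.8 = 73.4 N down at 0.512 m → arm 0.512 m, τ = 73.4 × 0.512 = 37.58 N·m clockwise.
Crate: 11.4 × 9.8 = 111.7 N down at 0.75 m → arm 0.75 m, τ = 111.7 × 0.75 = 83.78 N·m clockwise.
Net moment of the loads = 325.6 N·m clockwise.
The upward force F acts at the right end, arm 1.92 m, giving F × 1.92 counterclockwise.
Στ = 0 ⇒ F × 1.92 = 325.6 ⇒ F = 325.6 / 1.92 = 170 N.

F ≈ 170 N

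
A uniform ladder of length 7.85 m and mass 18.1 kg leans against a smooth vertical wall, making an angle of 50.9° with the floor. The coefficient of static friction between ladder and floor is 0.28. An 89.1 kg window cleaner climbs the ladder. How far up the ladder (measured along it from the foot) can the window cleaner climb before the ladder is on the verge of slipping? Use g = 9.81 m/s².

Choose the foot of the ladder as the axis so the floor normal and friction both act there and drop out.
Ladder weight 18.1×9.81 = 177.6 N acts at 3.925 m along the ladder; its horizontal arm is 3.925·cos50.9° = 2.475 m → τ = 439.6 N·m clockwise.
Window cleaner weight 89.1×9.81 = 874.1 N at distance d → arm d·cos50.9° → τ = 874.1·d·0.6307 clockwise.
Wall normal N at the top has arm L sinθ = 6.092 m counterclockwise, so Στ = 0 gives N·6.092 = 439.6 + 551.3·d.
ΣFy = 0 ⇒ N_floor = 1052 N, so the maximum friction is μ_s·N_floor = 0.28×1052 = 294.6 N. ΣFx = 0 ⇒ N_wall = f, so at the slipping point N = 294.6 N.
Substituting: 294.6×6.092 = 439.6 + 551.3·d ⇒ d = (1795 − 439.6) / 551.3 = 2.46 m.

d ≈ 2.46 m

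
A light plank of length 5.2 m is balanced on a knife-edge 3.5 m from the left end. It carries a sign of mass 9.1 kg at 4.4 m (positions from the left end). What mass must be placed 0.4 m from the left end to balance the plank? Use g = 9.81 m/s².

Taking torques about the knife-edge (at 3.5 m from the left end):
Sign: 9.1 × 9.81 = 89.27 N down at 4.4 m → arm 0.9 m, τ = 89.27 × 0.9 = 80.34 N·m clockwise.
Net moment of known loads = 80.34 N·m clockwise.
An unknown mass m at 0.4 m has arm 3.1 m; its moment is m·g·3.1 counterclockwise.
Setting net torque to zero: m × 9.81 × 3.1 = 80.34 → m = 80.34 / (9.81 × 3.1) = 2.64 kg.

m ≈ 2.64 kg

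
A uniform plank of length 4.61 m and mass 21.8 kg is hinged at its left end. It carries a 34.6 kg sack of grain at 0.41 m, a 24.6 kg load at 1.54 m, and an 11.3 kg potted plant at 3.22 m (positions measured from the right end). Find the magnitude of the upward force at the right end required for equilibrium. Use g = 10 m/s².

Take moments about the left end.
Beam weight: 21.8 × 10 = 218 N down at 2.305 m → arm 2.305 m, τ = 218 × 2.305 = 502.5 N·m clockwise.
Sack of grain: 34.6 × 10 = 346 N down at 0.41 m → arm 4.2 m, τ = 346 × 4.2 = 1453 N·m clockwise.
Load: 24.6 × 10 = 246 N down at 1.54 m → arm 3.07 m, τ = 246 × 3.07 = 755.2 N·m clockwise.
Potted plant: 11.3 × 10 = 113 N down at 3.22 m → arm 1.39 m, τ = 113 × 1.39 = 157.1 N·m clockwise.
Net moment of the loads = 2868 N·m clockwise.
The upward force F acts at the right end, arm 4.61 m, giving F × 4.61 counterclockwise.
For rotational equilibrium, F × 4.61 = 2868, so F = 2868 / 4.61 = 622 N.

F ≈ 622 N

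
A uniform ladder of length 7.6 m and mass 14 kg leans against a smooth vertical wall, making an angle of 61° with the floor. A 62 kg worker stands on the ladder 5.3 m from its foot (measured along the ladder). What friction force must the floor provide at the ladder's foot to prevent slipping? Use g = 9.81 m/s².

Take moments about the foot of the ladder.
Ladder weight 14×9.81 = 137.3 N acts at 3.8 m along the ladder; its horizontal arm is 3.8·cos61° = 1.842 m → τ = 252.9 N·m clockwise.
Worker: 62×9.81 = 608.2 N at 5.3 m → arm 2.569 m → τ = 1562 N·m clockwise.
Wall normal N acts horizontally at the top; its moment arm is the height L sinθ = 7.6·sin61° = 6.647 m, counterclockwise.
Setting net torque to zero: N × 6.647 = 1815 → N = 273 N.
ΣFx = 0: friction at the foot balances the wall's push, so f = N_wall = 273 N.

f ≈ 273 N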